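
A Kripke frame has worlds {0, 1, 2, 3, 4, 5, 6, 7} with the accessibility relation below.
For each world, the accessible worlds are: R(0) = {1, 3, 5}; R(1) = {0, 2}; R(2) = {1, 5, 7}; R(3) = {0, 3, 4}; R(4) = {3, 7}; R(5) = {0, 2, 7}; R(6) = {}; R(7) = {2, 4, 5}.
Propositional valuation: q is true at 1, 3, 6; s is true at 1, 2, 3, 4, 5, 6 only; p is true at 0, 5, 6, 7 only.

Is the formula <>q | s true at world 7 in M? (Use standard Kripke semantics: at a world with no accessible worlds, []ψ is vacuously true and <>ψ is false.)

Recall that <>ψ holds at a world iff ψ holds at some accessible world.
At 7: <>q is false, s is false, so <>q | s is false.
  At 7: <>q requires q at some successor in {2, 4, 5}.
    At 2: q is false.
    At 4: q is false.
    At 5: q is false.
  So <>q is false at 7.

No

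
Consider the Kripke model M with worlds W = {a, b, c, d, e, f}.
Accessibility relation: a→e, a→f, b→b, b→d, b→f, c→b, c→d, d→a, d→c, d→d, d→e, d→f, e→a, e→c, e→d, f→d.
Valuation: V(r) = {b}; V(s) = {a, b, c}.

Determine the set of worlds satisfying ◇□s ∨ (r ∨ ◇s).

Recall that □ψ holds at a world iff ψ holds at every accessible world, and ◇ψ holds iff ψ holds at some accessible world.
Let φ = ◇□s ∨ (r ∨ ◇s). Evaluate φ at each world:
  a (successors {e, f}): φ is false.
  b (successors {b, d, f}): φ is true.
  c (successors {b, d}): φ is true.
  d (successors {a, c, d, e, f}): φ is true.
  e (successors {a, c, d}): φ is true.
  f (successors {d}): φ is false.
For instance, at d:
  At d: ◇□s is false, r ∨ ◇s is true, so ◇□s ∨ (r ∨ ◇s) is true.
    At d: ◇□s requires □s at some successor in {a, c, d, e, f}.
      At a: □s is false.
      At c: □s is false.
      At d: □s is false.
      At e: □s is false.
      At f: □s is false.
    So ◇□s is false at d.
    At d: r is false, ◇s is true, so r ∨ ◇s is true.
      At d: ◇s requires s at some successor in {a, c, d, e, f}.
        s holds at a, so ◇s is true at d.
Satisfying worlds: {b, c, d, e}

b, c, d, e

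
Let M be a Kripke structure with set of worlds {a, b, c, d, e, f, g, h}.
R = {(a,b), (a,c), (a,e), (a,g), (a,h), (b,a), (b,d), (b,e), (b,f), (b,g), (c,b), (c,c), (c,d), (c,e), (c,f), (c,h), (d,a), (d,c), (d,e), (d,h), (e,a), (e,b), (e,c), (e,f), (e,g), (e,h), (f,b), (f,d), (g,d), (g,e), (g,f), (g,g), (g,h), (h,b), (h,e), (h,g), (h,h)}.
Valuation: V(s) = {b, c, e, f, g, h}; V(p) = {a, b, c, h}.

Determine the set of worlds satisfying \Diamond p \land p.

a, b, c, h

Let φ = \Diamond p \land p. Evaluate φ at each world:
  a (successors {b, c, e, g, h}): φ is true.
  b (successors {a, d, e, f, g}): φ is true.
  c (successors {b, c, d, e, f, h}): φ is true.
  d (successors {a, c, e, h}): φ is false.
  e (successors {a, b, c, f, g, h}): φ is false.
  f (successors {b, d}): φ is false.
  g (successors {d, e, f, g, h}): φ is false.
  h (successors {b, e, g, h}): φ is true.
For instance, at a:
  At a: \Diamond p is true, p is true, so \Diamond p \land p is true.
    At a: \Diamond p requires p at some successor in {b, c, e, g, h}.
      p holds at b, so \Diamond p is true at a.
Satisfying worlds: {a, b, c, h}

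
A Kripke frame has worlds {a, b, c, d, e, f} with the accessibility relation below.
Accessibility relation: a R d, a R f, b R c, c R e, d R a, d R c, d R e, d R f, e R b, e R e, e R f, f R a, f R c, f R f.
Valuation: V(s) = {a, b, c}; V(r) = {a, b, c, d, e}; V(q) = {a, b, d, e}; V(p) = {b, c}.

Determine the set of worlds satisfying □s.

Let φ = □s. Evaluate φ at each world:
  a (successors {d, f}): φ is false.
  b (successors {c}): φ is true.
  c (successors {e}): φ is false.
  d (successors {a, c, e, f}): φ is false.
  e (successors {b, e, f}): φ is false.
  f (successors {a, c, f}): φ is false.
For instance, at f:
  At f: □s requires s at every successor {a, c, f}.
    s fails at f, so □s is false at f.
Satisfying worlds: {b}

b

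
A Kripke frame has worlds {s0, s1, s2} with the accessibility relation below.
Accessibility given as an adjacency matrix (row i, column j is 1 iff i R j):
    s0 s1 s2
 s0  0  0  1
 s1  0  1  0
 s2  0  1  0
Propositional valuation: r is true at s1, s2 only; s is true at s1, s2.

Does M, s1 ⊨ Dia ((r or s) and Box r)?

Recall that Box ψ holds at a world iff ψ holds at every accessible world, and Dia ψ holds iff ψ holds at some accessible world.
At s1: Dia ((r or s) and Box r) requires (r or s) and Box r at some successor in {s1}.
  (r or s) and Box r holds at s1, so Dia ((r or s) and Box r) is true at s1.
    At s1: r or s is true, Box r is true, so (r or s) and Box r is true.
      At s1: Box r requires r at every successor {s1}.
        At s1: r is true.
      So Box r is true at s1.

Yes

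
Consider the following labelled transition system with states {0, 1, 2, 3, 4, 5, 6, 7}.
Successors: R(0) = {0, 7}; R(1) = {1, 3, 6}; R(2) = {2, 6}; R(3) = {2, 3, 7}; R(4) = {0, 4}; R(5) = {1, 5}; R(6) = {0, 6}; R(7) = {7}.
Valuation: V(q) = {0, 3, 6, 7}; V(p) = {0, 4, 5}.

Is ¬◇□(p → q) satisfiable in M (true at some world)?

Recall that □ψ holds at a world iff ψ holds at every accessible world, and ◇ψ holds iff ψ holds at some accessible world.
Let φ = ¬◇□(p → q). Evaluate φ at each world:
  0 (successors {0, 7}): φ is false.
  1 (successors {1, 3, 6}): φ is false.
  2 (successors {2, 6}): φ is false.
  3 (successors {2, 3, 7}): φ is false.
  4 (successors {0, 4}): φ is false.
  5 (successors {1, 5}): φ is false.
  6 (successors {0, 6}): φ is false.
  7 (successors {7}): φ is false.
For instance, at 1:
  At 1: ◇□(p → q) is true, so ¬◇□(p → q) is false.
    At 1: ◇□(p → q) requires □(p → q) at some successor in {1, 3, 6}.
      □(p → q) holds at 1, so ◇□(p → q) is true at 1.

No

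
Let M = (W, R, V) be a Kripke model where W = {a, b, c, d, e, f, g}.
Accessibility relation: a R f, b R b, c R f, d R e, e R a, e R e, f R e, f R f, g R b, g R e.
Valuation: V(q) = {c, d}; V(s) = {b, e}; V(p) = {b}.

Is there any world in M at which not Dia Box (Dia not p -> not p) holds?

No

Let φ = not Dia Box (Dia not p -> not p). Evaluate φ at each world:
  a (successors {f}): φ is false.
  b (successors {b}): φ is false.
  c (successors {f}): φ is false.
  d (successors {e}): φ is false.
  e (successors {a, e}): φ is false.
  f (successors {e, f}): φ is false.
  g (successors {b, e}): φ is false.
For instance, at e:
  At e: Dia Box (Dia not p -> not p) is true, so not Dia Box (Dia not p -> not p) is false.
    At e: Dia Box (Dia not p -> not p) requires Box (Dia not p -> not p) at some successor in {a, e}.
      Box (Dia not p -> not p) holds at a, so Dia Box (Dia not p -> not p) is true at e.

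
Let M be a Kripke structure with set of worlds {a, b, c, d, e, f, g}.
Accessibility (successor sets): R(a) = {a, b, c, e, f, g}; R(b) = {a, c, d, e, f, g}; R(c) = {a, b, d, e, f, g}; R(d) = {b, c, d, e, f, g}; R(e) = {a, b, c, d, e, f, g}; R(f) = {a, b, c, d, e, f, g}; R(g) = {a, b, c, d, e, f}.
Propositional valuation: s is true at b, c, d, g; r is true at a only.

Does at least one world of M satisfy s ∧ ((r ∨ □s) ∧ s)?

Let φ = s ∧ ((r ∨ □s) ∧ s). Evaluate φ at each world:
  a (successors {a, b, c, e, f, g}): φ is false.
  b (successors {a, c, d, e, f, g}): φ is false.
  c (successors {a, b, d, e, f, g}): φ is false.
  d (successors {b, c, d, e, f, g}): φ is false.
  e (successors {a, b, c, d, e, f, g}): φ is false.
  f (successors {a, b, c, d, e, f, g}): φ is false.
  g (successors {a, b, c, d, e, f}): φ is false.
For instance, at f:
  At f: s is false, (r ∨ □s) ∧ s is false, so s ∧ ((r ∨ □s) ∧ s) is false.
    At f: r ∨ □s is false, s is false, so (r ∨ □s) ∧ s is false.
      At f: r is false, □s is false, so r ∨ □s is false.

No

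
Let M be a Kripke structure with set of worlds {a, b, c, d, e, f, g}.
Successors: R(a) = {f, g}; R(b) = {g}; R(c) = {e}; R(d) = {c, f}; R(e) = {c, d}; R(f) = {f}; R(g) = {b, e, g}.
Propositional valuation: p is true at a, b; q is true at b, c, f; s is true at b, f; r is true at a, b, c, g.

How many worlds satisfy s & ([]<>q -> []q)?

Recall that []ψ holds at a world iff ψ holds at every accessible world, and <>ψ holds iff ψ holds at some accessible world.
Let φ = s & ([]<>q -> []q). Evaluate φ at each world:
  a (successors {f, g}): φ is false.
  b (successors {g}): φ is false.
  c (successors {e}): φ is false.
  d (successors {c, f}): φ is false.
  e (successors {c, d}): φ is false.
  f (successors {f}): φ is true.
  g (successors {b, e, g}): φ is false.
For instance, at c:
  At c: s is false, []<>q -> []q is false, so s & ([]<>q -> []q) is false.
    At c: []<>q is true, []q is false, so []<>q -> []q is false.
      At c: []<>q requires <>q at every successor {e}.
        At e: <>q is true.
      So []<>q is true at c.
      At c: []q requires q at every successor {e}.
        q fails at e, so []q is false at c.
Satisfying worlds: {f}

1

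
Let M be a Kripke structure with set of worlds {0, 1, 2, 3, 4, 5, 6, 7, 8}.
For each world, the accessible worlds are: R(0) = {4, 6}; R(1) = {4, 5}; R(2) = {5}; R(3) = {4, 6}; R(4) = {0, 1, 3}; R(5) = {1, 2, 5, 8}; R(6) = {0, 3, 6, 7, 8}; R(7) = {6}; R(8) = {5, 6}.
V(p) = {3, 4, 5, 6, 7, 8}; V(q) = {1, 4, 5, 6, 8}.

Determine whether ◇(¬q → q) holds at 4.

Yes

Recall that ◇ψ holds at a world iff ψ holds at some accessible world.
At 4: ◇(¬q → q) requires ¬q → q at some successor in {0, 1, 3}.
  ¬q → q holds at 1, so ◇(¬q → q) is true at 4.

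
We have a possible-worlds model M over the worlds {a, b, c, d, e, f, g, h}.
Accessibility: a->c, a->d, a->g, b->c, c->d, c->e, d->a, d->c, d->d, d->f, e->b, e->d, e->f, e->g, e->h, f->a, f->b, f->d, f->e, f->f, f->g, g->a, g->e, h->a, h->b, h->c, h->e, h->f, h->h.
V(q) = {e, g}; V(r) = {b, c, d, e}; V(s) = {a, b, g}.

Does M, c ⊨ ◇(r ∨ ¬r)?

At c: ◇(r ∨ ¬r) requires r ∨ ¬r at some successor in {d, e}.
  r ∨ ¬r holds at d, so ◇(r ∨ ¬r) is true at c.

Yes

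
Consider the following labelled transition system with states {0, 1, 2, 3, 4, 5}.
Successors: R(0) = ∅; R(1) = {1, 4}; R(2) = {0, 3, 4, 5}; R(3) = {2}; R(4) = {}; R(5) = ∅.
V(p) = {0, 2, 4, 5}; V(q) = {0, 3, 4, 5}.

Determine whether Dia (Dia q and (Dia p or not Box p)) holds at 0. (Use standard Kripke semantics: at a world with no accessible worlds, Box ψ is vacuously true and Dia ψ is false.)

At 0: no accessible worlds, so Dia (Dia q and (Dia p or not Box p)) is false.

No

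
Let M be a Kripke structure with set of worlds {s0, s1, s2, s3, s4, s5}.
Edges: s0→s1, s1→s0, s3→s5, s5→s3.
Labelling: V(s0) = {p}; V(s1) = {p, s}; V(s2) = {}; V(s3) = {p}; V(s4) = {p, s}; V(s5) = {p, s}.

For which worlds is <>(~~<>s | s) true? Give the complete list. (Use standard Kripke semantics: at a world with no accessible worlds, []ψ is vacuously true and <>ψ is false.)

Let φ = <>(~~<>s | s). Evaluate φ at each world:
  s0 (successors {s1}): φ is true.
  s1 (successors {s0}): φ is true.
  s2 (successors ∅): φ is false.
  s3 (successors {s5}): φ is true.
  s4 (successors ∅): φ is false.
  s5 (successors {s3}): φ is true.
For instance, at s3:
  At s3: <>(~~<>s | s) requires ~~<>s | s at some successor in {s5}.
    ~~<>s | s holds at s5, so <>(~~<>s | s) is true at s3.
      At s5: ~~<>s is false, s is true, so ~~<>s | s is true.
Satisfying worlds: {s0, s1, s3, s5}

s0, s1, s3, s5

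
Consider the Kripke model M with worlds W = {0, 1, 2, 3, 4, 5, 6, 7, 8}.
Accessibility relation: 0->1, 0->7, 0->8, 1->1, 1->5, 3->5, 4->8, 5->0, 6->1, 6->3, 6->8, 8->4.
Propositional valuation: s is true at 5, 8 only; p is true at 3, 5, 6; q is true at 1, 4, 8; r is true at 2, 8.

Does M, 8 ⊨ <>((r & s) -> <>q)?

At 8: <>((r & s) -> <>q) requires (r & s) -> <>q at some successor in {4}.
  (r & s) -> <>q holds at 4, so <>((r & s) -> <>q) is true at 8.
    At 4: r & s is false, <>q is true, so (r & s) -> <>q is true.
      At 4: <>q requires q at some successor in {8}.
        q holds at 8, so <>q is true at 4.

Yes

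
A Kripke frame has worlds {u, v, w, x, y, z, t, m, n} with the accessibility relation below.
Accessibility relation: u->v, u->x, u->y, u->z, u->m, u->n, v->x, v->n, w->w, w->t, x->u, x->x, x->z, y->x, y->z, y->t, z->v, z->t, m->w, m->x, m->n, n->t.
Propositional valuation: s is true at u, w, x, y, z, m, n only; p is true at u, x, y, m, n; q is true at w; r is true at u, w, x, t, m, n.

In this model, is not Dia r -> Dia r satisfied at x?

Yes

At x: not Dia r is false, Dia r is true, so not Dia r -> Dia r is true.
  At x: Dia r is true, so not Dia r is false.
    At x: Dia r requires r at some successor in {u, x, z}.
      r holds at u, so Dia r is true at x.
  At x: Dia r requires r at some successor in {u, x, z}.
    r holds at u, so Dia r is true at x.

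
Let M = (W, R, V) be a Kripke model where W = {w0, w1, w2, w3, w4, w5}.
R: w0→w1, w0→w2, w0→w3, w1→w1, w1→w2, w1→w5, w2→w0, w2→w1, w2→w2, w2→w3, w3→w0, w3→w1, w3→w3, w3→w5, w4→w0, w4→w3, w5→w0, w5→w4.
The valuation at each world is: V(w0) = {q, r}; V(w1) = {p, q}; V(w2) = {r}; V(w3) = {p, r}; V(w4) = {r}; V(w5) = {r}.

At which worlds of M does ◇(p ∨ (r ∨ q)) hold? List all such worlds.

w0, w1, w2, w3, w4, w5

Recall that ◇ψ holds at a world iff ψ holds at some accessible world.
Let φ = ◇(p ∨ (r ∨ q)). Evaluate φ at each world:
  w0 (successors {w1, w2, w3}): φ is true.
  w1 (successors {w1, w2, w5}): φ is true.
  w2 (successors {w0, w1, w2, w3}): φ is true.
  w3 (successors {w0, w1, w3, w5}): φ is true.
  w4 (successors {w0, w3}): φ is true.
  w5 (successors {w0, w4}): φ is true.
For instance, at w3:
  At w3: ◇(p ∨ (r ∨ q)) requires p ∨ (r ∨ q) at some successor in {w0, w1, w3, w5}.
    p ∨ (r ∨ q) holds at w0, so ◇(p ∨ (r ∨ q)) is true at w3.
Satisfying worlds: {w0, w1, w2, w3, w4, w5}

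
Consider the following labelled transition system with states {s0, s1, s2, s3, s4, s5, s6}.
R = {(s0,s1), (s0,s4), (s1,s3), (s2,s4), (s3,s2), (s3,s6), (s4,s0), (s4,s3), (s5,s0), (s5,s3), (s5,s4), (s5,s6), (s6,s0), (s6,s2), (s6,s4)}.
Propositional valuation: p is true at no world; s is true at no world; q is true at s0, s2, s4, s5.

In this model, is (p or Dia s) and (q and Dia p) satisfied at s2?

At s2: p or Dia s is false, q and Dia p is false, so (p or Dia s) and (q and Dia p) is false.
  At s2: p is false, Dia s is false, so p or Dia s is false.
    At s2: Dia s requires s at some successor in {s4}.
      At s4: s is false.
    So Dia s is false at s2.
  At s2: q is true, Dia p is false, so q and Dia p is false.
    At s2: Dia p requires p at some successor in {s4}.
      At s4: p is false.
    So Dia p is false at s2.

No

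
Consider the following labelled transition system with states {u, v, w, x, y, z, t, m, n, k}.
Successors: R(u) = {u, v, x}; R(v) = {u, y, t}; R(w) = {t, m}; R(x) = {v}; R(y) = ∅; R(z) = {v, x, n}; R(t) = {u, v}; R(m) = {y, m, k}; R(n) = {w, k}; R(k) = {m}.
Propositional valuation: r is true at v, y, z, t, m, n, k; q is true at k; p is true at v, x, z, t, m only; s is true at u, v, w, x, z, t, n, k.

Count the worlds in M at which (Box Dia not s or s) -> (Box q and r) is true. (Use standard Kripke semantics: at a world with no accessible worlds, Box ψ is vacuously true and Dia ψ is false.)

2

Recall that Box ψ holds at a world iff ψ holds at every accessible world, and Dia ψ holds iff ψ holds at some accessible world.
Let φ = (Box Dia not s or s) -> (Box q and r). Evaluate φ at each world:
  u (successors {u, v, x}): φ is false.
  v (successors {u, y, t}): φ is false.
  w (successors {t, m}): φ is false.
  x (successors {v}): φ is false.
  y (successors ∅): φ is true.
  z (successors {v, x, n}): φ is false.
  t (successors {u, v}): φ is false.
  m (successors {y, m, k}): φ is true.
  n (successors {w, k}): φ is false.
  k (successors {m}): φ is false.
For instance, at k:
  At k: Box Dia not s or s is true, Box q and r is false, so (Box Dia not s or s) -> (Box q and r) is false.
    At k: Box Dia not s is true, s is true, so Box Dia not s or s is true.
      At k: Box Dia not s requires Dia not s at every successor {m}.
        At m: Dia not s is true.
      So Box Dia not s is true at k.
    At k: Box q is false, r is true, so Box q and r is false.
      At k: Box q requires q at every successor {m}.
        q fails at m, so Box q is false at k.
Satisfying worlds: {y, m}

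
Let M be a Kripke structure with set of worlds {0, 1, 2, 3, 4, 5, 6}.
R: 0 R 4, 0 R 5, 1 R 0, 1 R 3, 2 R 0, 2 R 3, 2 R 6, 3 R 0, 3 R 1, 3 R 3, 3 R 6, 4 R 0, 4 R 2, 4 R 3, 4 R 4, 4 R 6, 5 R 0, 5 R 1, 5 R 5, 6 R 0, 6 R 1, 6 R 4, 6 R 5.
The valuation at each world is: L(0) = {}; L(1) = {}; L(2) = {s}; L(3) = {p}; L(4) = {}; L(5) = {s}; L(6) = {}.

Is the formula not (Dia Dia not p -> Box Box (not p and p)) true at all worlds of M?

Recall that Box ψ holds at a world iff ψ holds at every accessible world, and Dia ψ holds iff ψ holds at some accessible world.
Let φ = not (Dia Dia not p -> Box Box (not p and p)). Evaluate φ at each world:
  0 (successors {4, 5}): φ is true.
  1 (successors {0, 3}): φ is true.
  2 (successors {0, 3, 6}): φ is true.
  3 (successors {0, 1, 3, 6}): φ is true.
  4 (successors {0, 2, 3, 4, 6}): φ is true.
  5 (successors {0, 1, 5}): φ is true.
  6 (successors {0, 1, 4, 5}): φ is true.
For instance, at 0:
  At 0: Dia Dia not p -> Box Box (not p and p) is false, so not (Dia Dia not p -> Box Box (not p and p)) is true.
    At 0: Dia Dia not p is true, Box Box (not p and p) is false, so Dia Dia not p -> Box Box (not p and p) is false.
      At 0: Dia Dia not p requires Dia not p at some successor in {4, 5}.
        Dia not p holds at 4, so Dia Dia not p is true at 0.
      At 0: Box Box (not p and p) requires Box (not p and p) at every successor {4, 5}.
        Box (not p and p) fails at 4, so Box Box (not p and p) is false at 0.

Yes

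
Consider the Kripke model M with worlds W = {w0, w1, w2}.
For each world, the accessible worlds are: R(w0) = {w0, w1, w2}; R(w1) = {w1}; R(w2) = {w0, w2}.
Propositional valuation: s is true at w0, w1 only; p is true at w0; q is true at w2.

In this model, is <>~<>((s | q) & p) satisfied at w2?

No

At w2: <>~<>((s | q) & p) requires ~<>((s | q) & p) at some successor in {w0, w2}.
  At w0: ~<>((s | q) & p) is false.
  At w2: ~<>((s | q) & p) is false.
So <>~<>((s | q) & p) is false at w2.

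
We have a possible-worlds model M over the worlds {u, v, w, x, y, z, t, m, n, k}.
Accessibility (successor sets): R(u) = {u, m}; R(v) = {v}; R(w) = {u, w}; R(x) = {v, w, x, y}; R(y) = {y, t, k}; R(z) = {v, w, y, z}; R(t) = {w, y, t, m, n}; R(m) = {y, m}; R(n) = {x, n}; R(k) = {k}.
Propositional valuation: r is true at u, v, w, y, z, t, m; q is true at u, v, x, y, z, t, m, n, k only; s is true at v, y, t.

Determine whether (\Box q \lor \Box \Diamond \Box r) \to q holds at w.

Recall that \Box ψ holds at a world iff ψ holds at every accessible world, and \Diamond ψ holds iff ψ holds at some accessible world.
At w: \Box q \lor \Box \Diamond \Box r is true, q is false, so (\Box q \lor \Box \Diamond \Box r) \to q is false.
  At w: \Box q is false, \Box \Diamond \Box r is true, so \Box q \lor \Box \Diamond \Box r is true.
    At w: \Box q requires q at every successor {u, w}.
      q fails at w, so \Box q is false at w.
    At w: \Box \Diamond \Box r requires \Diamond \Box r at every successor {u, w}.
      At u: \Diamond \Box r is true.
      At w: \Diamond \Box r is true.
    So \Box \Diamond \Box r is true at w.

No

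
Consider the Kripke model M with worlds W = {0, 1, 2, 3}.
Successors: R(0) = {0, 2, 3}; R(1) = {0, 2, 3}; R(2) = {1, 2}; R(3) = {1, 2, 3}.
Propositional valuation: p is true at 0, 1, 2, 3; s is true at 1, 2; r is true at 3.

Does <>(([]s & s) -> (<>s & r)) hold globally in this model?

Let φ = <>(([]s & s) -> (<>s & r)). Evaluate φ at each world:
  0 (successors {0, 2, 3}): φ is true.
  1 (successors {0, 2, 3}): φ is true.
  2 (successors {1, 2}): φ is true.
  3 (successors {1, 2, 3}): φ is true.
For instance, at 2:
  At 2: <>(([]s & s) -> (<>s & r)) requires ([]s & s) -> (<>s & r) at some successor in {1, 2}.
    ([]s & s) -> (<>s & r) holds at 1, so <>(([]s & s) -> (<>s & r)) is true at 2.
      At 1: []s & s is false, <>s & r is false, so ([]s & s) -> (<>s & r) is true.

Yes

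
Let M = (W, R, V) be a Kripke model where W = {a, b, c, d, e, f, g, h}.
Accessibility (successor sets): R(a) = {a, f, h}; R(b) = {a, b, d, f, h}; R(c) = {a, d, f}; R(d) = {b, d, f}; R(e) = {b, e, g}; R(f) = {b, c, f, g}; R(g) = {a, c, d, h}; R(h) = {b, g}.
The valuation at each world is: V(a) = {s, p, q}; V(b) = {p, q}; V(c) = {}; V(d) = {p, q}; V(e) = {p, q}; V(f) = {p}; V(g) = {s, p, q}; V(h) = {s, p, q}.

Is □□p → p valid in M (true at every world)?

Yes

Let φ = □□p → p. Evaluate φ at each world:
  a (successors {a, f, h}): φ is true.
  b (successors {a, b, d, f, h}): φ is true.
  c (successors {a, d, f}): φ is true.
  d (successors {b, d, f}): φ is true.
  e (successors {b, e, g}): φ is true.
  f (successors {b, c, f, g}): φ is true.
  g (successors {a, c, d, h}): φ is true.
  h (successors {b, g}): φ is true.
For instance, at g:
  At g: □□p is true, p is true, so □□p → p is true.
    At g: □□p requires □p at every successor {a, c, d, h}.
      At a: □p is true.
      At c: □p is true.
      At d: □p is true.
      At h: □p is true.
    So □□p is true at g.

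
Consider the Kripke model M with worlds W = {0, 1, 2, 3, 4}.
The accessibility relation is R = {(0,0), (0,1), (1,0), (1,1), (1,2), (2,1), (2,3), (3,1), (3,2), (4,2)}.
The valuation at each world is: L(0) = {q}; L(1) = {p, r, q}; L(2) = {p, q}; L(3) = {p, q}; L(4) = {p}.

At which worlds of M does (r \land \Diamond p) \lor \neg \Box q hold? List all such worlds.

1

Let φ = (r \land \Diamond p) \lor \neg \Box q. Evaluate φ at each world:
  0 (successors {0, 1}): φ is false.
  1 (successors {0, 1, 2}): φ is true.
  2 (successors {1, 3}): φ is false.
  3 (successors {1, 2}): φ is false.
  4 (successors {2}): φ is false.
For instance, at 0:
  At 0: r \land \Diamond p is false, \neg \Box q is false, so (r \land \Diamond p) \lor \neg \Box q is false.
    At 0: r is false, \Diamond p is true, so r \land \Diamond p is false.
      At 0: \Diamond p requires p at some successor in {0, 1}.
        p holds at 1, so \Diamond p is true at 0.
    At 0: \Box q is true, so \neg \Box q is false.
      At 0: \Box q requires q at every successor {0, 1}.
        At 0: q is true.
        At 1: q is true.
      So \Box q is true at 0.
Satisfying worlds: {1}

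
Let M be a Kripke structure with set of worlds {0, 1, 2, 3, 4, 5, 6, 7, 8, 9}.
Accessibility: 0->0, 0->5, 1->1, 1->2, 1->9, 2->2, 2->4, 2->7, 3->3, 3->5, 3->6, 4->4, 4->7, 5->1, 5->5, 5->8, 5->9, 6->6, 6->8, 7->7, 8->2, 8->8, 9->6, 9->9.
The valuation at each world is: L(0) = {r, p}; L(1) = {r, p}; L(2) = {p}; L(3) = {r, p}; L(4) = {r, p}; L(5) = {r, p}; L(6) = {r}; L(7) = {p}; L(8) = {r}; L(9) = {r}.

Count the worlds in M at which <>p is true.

8

Let φ = <>p. Evaluate φ at each world:
  0 (successors {0, 5}): φ is true.
  1 (successors {1, 2, 9}): φ is true.
  2 (successors {2, 4, 7}): φ is true.
  3 (successors {3, 5, 6}): φ is true.
  4 (successors {4, 7}): φ is true.
  5 (successors {1, 5, 8, 9}): φ is true.
  6 (successors {6, 8}): φ is false.
  7 (successors {7}): φ is true.
  8 (successors {2, 8}): φ is true.
  9 (successors {6, 9}): φ is false.
For instance, at 8:
  At 8: <>p requires p at some successor in {2, 8}.
    p holds at 2, so <>p is true at 8.
Satisfying worlds: {0, 1, 2, 3, 4, 5, 7, 8}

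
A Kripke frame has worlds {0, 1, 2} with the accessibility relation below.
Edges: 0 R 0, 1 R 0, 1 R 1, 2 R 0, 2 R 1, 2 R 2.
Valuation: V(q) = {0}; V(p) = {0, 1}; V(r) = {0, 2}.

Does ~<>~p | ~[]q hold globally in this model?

Yes

Let φ = ~<>~p | ~[]q. Evaluate φ at each world:
  0 (successors {0}): φ is true.
  1 (successors {0, 1}): φ is true.
  2 (successors {0, 1, 2}): φ is true.
For instance, at 2:
  At 2: ~<>~p is false, ~[]q is true, so ~<>~p | ~[]q is true.
    At 2: <>~p is true, so ~<>~p is false.
      At 2: <>~p requires ~p at some successor in {0, 1, 2}.
        ~p holds at 2, so <>~p is true at 2.
    At 2: []q is false, so ~[]q is true.
      At 2: []q requires q at every successor {0, 1, 2}.
        q fails at 1, so []q is false at 2.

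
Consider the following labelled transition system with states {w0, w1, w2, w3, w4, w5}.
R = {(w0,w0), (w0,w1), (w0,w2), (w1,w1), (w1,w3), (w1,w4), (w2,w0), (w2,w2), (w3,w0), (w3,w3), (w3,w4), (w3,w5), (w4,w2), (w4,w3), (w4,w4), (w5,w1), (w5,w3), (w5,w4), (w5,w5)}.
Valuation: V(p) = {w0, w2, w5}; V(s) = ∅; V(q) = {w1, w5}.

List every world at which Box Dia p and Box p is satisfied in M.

Recall that Box ψ holds at a world iff ψ holds at every accessible world, and Dia ψ holds iff ψ holds at some accessible world.
Let φ = Box Dia p and Box p. Evaluate φ at each world:
  w0 (successors {w0, w1, w2}): φ is false.
  w1 (successors {w1, w3, w4}): φ is false.
  w2 (successors {w0, w2}): φ is true.
  w3 (successors {w0, w3, w4, w5}): φ is false.
  w4 (successors {w2, w3, w4}): φ is false.
  w5 (successors {w1, w3, w4, w5}): φ is false.
For instance, at w1:
  At w1: Box Dia p is false, Box p is false, so Box Dia p and Box p is false.
    At w1: Box Dia p requires Dia p at every successor {w1, w3, w4}.
      Dia p fails at w1, so Box Dia p is false at w1.
    At w1: Box p requires p at every successor {w1, w3, w4}.
      p fails at w1, so Box p is false at w1.
Satisfying worlds: {w2}

w2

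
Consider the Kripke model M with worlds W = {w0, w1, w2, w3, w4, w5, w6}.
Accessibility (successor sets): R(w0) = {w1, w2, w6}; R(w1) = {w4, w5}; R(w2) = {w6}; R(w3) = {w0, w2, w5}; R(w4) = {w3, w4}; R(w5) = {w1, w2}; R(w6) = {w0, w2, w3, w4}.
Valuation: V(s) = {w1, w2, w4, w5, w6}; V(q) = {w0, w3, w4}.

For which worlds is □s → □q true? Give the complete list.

w3, w4, w6

Recall that □ψ holds at a world iff ψ holds at every accessible world, and ◇ψ holds iff ψ holds at some accessible world.
Let φ = □s → □q. Evaluate φ at each world:
  w0 (successors {w1, w2, w6}): φ is false.
  w1 (successors {w4, w5}): φ is false.
  w2 (successors {w6}): φ is false.
  w3 (successors {w0, w2, w5}): φ is true.
  w4 (successors {w3, w4}): φ is true.
  w5 (successors {w1, w2}): φ is false.
  w6 (successors {w0, w2, w3, w4}): φ is true.
For instance, at w0:
  At w0: □s is true, □q is false, so □s → □q is false.
    At w0: □s requires s at every successor {w1, w2, w6}.
      At w1: s is true.
      At w2: s is true.
      At w6: s is true.
    So □s is true at w0.
    At w0: □q requires q at every successor {w1, w2, w6}.
      q fails at w1, so □q is false at w0.
Satisfying worlds: {w3, w4, w6}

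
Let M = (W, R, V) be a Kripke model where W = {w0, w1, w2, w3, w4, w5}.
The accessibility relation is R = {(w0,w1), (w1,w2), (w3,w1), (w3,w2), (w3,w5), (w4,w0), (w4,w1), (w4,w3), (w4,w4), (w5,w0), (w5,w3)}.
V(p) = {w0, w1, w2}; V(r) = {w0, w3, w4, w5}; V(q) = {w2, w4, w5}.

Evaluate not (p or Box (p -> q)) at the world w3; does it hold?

At w3: p or Box (p -> q) is false, so not (p or Box (p -> q)) is true.
  At w3: p is false, Box (p -> q) is false, so p or Box (p -> q) is false.
    At w3: Box (p -> q) requires p -> q at every successor {w1, w2, w5}.
      p -> q fails at w1, so Box (p -> q) is false at w3.

Yes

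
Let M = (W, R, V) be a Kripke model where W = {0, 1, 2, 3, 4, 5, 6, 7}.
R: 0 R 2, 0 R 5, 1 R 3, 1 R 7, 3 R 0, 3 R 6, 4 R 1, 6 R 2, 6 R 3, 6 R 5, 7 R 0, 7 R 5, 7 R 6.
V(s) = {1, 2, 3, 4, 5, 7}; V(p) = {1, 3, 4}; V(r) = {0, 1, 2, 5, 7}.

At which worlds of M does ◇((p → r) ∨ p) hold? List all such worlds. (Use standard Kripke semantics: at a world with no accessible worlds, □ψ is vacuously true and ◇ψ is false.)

0, 1, 3, 4, 6, 7

Recall that ◇ψ holds at a world iff ψ holds at some accessible world.
Let φ = ◇((p → r) ∨ p). Evaluate φ at each world:
  0 (successors {2, 5}): φ is true.
  1 (successors {3, 7}): φ is true.
  2 (successors ∅): φ is false.
  3 (successors {0, 6}): φ is true.
  4 (successors {1}): φ is true.
  5 (successors ∅): φ is false.
  6 (successors {2, 3, 5}): φ is true.
  7 (successors {0, 5, 6}): φ is true.
For instance, at 1:
  At 1: ◇((p → r) ∨ p) requires (p → r) ∨ p at some successor in {3, 7}.
    (p → r) ∨ p holds at 3, so ◇((p → r) ∨ p) is true at 1.
Satisfying worlds: {0, 1, 3, 4, 6, 7}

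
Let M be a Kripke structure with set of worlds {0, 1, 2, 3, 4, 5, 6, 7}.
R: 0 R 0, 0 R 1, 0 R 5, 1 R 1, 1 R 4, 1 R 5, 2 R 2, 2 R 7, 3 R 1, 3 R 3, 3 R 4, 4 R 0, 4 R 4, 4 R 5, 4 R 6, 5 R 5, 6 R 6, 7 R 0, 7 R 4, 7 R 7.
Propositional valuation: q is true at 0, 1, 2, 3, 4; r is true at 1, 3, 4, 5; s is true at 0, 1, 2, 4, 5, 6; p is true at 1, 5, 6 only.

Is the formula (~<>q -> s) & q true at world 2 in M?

Yes

Recall that <>ψ holds at a world iff ψ holds at some accessible world.
At 2: ~<>q -> s is true, q is true, so (~<>q -> s) & q is true.
  At 2: ~<>q is false, s is true, so ~<>q -> s is true.
    At 2: <>q is true, so ~<>q is false.
      At 2: <>q requires q at some successor in {2, 7}.
        q holds at 2, so <>q is true at 2.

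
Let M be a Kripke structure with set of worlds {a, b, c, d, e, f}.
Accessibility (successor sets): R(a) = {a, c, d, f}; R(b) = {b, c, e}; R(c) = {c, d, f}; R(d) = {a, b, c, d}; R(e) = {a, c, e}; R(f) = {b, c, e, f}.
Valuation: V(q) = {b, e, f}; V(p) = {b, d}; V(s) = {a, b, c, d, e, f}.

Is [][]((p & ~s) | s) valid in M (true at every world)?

Yes

Recall that []ψ holds at a world iff ψ holds at every accessible world, and <>ψ holds iff ψ holds at some accessible world.
Let φ = [][]((p & ~s) | s). Evaluate φ at each world:
  a (successors {a, c, d, f}): φ is true.
  b (successors {b, c, e}): φ is true.
  c (successors {c, d, f}): φ is true.
  d (successors {a, b, c, d}): φ is true.
  e (successors {a, c, e}): φ is true.
  f (successors {b, c, e, f}): φ is true.
For instance, at d:
  At d: [][]((p & ~s) | s) requires []((p & ~s) | s) at every successor {a, b, c, d}.
    At a: []((p & ~s) | s) is true.
    At b: []((p & ~s) | s) is true.
    At c: []((p & ~s) | s) is true.
    At d: []((p & ~s) | s) is true.
  So [][]((p & ~s) | s) is true at d.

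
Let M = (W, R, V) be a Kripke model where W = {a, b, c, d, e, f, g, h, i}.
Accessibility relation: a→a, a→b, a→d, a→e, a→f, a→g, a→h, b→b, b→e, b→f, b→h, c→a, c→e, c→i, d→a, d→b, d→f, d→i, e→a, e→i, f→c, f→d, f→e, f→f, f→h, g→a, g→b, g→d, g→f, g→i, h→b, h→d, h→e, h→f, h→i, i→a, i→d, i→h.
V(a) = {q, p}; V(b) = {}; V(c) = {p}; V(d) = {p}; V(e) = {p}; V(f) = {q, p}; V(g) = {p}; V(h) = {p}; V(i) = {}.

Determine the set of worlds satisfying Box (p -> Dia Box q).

Recall that Box ψ holds at a world iff ψ holds at every accessible world, and Dia ψ holds iff ψ holds at some accessible world.
Let φ = Box (p -> Dia Box q). Evaluate φ at each world:
  a (successors {a, b, d, e, f, g, h}): φ is false.
  b (successors {b, e, f, h}): φ is false.
  c (successors {a, e, i}): φ is false.
  d (successors {a, b, f, i}): φ is false.
  e (successors {a, i}): φ is false.
  f (successors {c, d, e, f, h}): φ is false.
  g (successors {a, b, d, f, i}): φ is false.
  h (successors {b, d, e, f, i}): φ is false.
  i (successors {a, d, h}): φ is false.
For instance, at d:
  At d: Box (p -> Dia Box q) requires p -> Dia Box q at every successor {a, b, f, i}.
    p -> Dia Box q fails at a, so Box (p -> Dia Box q) is false at d.
      At a: p is true, Dia Box q is false, so p -> Dia Box q is false.
Satisfying worlds: none.

none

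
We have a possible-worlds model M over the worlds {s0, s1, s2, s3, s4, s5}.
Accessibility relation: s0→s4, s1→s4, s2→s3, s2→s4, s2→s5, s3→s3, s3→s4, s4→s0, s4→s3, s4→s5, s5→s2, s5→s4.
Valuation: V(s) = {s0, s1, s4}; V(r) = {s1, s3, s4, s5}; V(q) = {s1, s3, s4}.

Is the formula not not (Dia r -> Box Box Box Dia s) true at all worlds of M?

Recall that Box ψ holds at a world iff ψ holds at every accessible world, and Dia ψ holds iff ψ holds at some accessible world.
Let φ = not not (Dia r -> Box Box Box Dia s). Evaluate φ at each world:
  s0 (successors {s4}): φ is true.
  s1 (successors {s4}): φ is true.
  s2 (successors {s3, s4, s5}): φ is true.
  s3 (successors {s3, s4}): φ is true.
  s4 (successors {s0, s3, s5}): φ is true.
  s5 (successors {s2, s4}): φ is true.
For instance, at s2:
  At s2: not (Dia r -> Box Box Box Dia s) is false, so not not (Dia r -> Box Box Box Dia s) is true.
    At s2: Dia r -> Box Box Box Dia s is true, so not (Dia r -> Box Box Box Dia s) is false.
      At s2: Dia r is true, Box Box Box Dia s is true, so Dia r -> Box Box Box Dia s is true.

Yes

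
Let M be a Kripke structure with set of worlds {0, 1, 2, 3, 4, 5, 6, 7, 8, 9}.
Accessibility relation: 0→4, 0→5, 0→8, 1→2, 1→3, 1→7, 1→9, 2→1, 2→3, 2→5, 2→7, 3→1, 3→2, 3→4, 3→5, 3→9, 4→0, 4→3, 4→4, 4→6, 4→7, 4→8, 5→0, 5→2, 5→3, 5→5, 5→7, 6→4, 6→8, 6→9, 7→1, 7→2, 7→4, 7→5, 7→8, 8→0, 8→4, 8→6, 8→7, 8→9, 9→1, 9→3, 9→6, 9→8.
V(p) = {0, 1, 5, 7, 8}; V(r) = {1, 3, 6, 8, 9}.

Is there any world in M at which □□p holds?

Recall that □ψ holds at a world iff ψ holds at every accessible world, and ◇ψ holds iff ψ holds at some accessible world.
Let φ = □□p. Evaluate φ at each world:
  0 (successors {4, 5, 8}): φ is false.
  1 (successors {2, 3, 7, 9}): φ is false.
  2 (successors {1, 3, 5, 7}): φ is false.
  3 (successors {1, 2, 4, 5, 9}): φ is false.
  4 (successors {0, 3, 4, 6, 7, 8}): φ is false.
  5 (successors {0, 2, 3, 5, 7}): φ is false.
  6 (successors {4, 8, 9}): φ is false.
  7 (successors {1, 2, 4, 5, 8}): φ is false.
  8 (successors {0, 4, 6, 7, 9}): φ is false.
  9 (successors {1, 3, 6, 8}): φ is false.
For instance, at 4:
  At 4: □□p requires □p at every successor {0, 3, 4, 6, 7, 8}.
    □p fails at 0, so □□p is false at 4.
      At 0: □p requires p at every successor {4, 5, 8}.
        p fails at 4, so □p is false at 0.

No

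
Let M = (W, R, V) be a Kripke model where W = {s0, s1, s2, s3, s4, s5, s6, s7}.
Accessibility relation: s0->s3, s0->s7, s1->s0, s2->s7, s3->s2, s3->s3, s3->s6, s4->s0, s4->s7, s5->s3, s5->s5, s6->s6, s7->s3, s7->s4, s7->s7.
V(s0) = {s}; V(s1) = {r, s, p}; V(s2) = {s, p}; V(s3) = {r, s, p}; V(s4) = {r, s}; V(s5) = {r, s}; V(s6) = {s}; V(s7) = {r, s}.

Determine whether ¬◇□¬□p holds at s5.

At s5: ◇□¬□p is true, so ¬◇□¬□p is false.
  At s5: ◇□¬□p requires □¬□p at some successor in {s3, s5}.
    □¬□p holds at s3, so ◇□¬□p is true at s5.
      At s3: □¬□p requires ¬□p at every successor {s2, s3, s6}.
        At s2: ¬□p is true.
        At s3: ¬□p is true.
        At s6: ¬□p is true.
      So □¬□p is true at s3.

No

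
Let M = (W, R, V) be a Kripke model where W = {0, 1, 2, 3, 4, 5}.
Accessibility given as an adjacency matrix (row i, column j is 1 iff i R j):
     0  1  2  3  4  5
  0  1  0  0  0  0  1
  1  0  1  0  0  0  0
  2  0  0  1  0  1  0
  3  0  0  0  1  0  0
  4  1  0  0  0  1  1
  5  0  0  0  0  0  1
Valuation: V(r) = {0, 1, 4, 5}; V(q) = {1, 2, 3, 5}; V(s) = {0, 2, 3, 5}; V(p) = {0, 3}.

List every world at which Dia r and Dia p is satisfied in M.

Recall that Dia ψ holds at a world iff ψ holds at some accessible world.
Let φ = Dia r and Dia p. Evaluate φ at each world:
  0 (successors {0, 5}): φ is true.
  1 (successors {1}): φ is false.
  2 (successors {2, 4}): φ is false.
  3 (successors {3}): φ is false.
  4 (successors {0, 4, 5}): φ is true.
  5 (successors {5}): φ is false.
For instance, at 2:
  At 2: Dia r is true, Dia p is false, so Dia r and Dia p is false.
    At 2: Dia r requires r at some successor in {2, 4}.
      r holds at 4, so Dia r is true at 2.
    At 2: Dia p requires p at some successor in {2, 4}.
      At 2: p is false.
      At 4: p is false.
    So Dia p is false at 2.
Satisfying worlds: {0, 4}

0, 4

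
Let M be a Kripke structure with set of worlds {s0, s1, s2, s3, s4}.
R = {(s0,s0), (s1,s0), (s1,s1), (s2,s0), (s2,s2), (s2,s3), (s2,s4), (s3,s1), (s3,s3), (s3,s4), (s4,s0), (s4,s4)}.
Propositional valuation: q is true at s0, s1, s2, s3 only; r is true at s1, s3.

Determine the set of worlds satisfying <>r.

Recall that <>ψ holds at a world iff ψ holds at some accessible world.
Let φ = <>r. Evaluate φ at each world:
  s0 (successors {s0}): φ is false.
  s1 (successors {s0, s1}): φ is true.
  s2 (successors {s0, s2, s3, s4}): φ is true.
  s3 (successors {s1, s3, s4}): φ is true.
  s4 (successors {s0, s4}): φ is false.
For instance, at s1:
  At s1: <>r requires r at some successor in {s0, s1}.
    r holds at s1, so <>r is true at s1.
Satisfying worlds: {s1, s2, s3}

s1, s2, s3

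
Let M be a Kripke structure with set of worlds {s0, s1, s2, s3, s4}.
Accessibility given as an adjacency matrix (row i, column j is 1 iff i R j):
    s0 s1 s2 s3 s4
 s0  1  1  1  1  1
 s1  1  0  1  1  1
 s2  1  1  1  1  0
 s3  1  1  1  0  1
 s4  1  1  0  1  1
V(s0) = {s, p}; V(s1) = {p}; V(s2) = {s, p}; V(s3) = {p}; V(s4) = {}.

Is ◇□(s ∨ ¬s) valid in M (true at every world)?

Let φ = ◇□(s ∨ ¬s). Evaluate φ at each world:
  s0 (successors {s0, s1, s2, s3, s4}): φ is true.
  s1 (successors {s0, s2, s3, s4}): φ is true.
  s2 (successors {s0, s1, s2, s3}): φ is true.
  s3 (successors {s0, s1, s2, s4}): φ is true.
  s4 (successors {s0, s1, s3, s4}): φ is true.
For instance, at s3:
  At s3: ◇□(s ∨ ¬s) requires □(s ∨ ¬s) at some successor in {s0, s1, s2, s4}.
    □(s ∨ ¬s) holds at s0, so ◇□(s ∨ ¬s) is true at s3.
      At s0: □(s ∨ ¬s) requires s ∨ ¬s at every successor {s0, s1, s2, s3, s4}.
        At s0: s ∨ ¬s is true.
        At s1: s ∨ ¬s is true.
        At s2: s ∨ ¬s is true.
        At s3: s ∨ ¬s is true.
        At s4: s ∨ ¬s is true.
      So □(s ∨ ¬s) is true at s0.

Yes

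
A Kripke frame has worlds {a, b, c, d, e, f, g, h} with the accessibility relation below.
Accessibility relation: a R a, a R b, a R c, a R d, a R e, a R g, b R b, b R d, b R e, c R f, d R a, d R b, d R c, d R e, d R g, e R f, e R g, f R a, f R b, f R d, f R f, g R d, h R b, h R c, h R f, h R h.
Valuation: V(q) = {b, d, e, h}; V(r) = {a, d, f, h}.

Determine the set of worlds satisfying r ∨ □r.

Let φ = r ∨ □r. Evaluate φ at each world:
  a (successors {a, b, c, d, e, g}): φ is true.
  b (successors {b, d, e}): φ is false.
  c (successors {f}): φ is true.
  d (successors {a, b, c, e, g}): φ is true.
  e (successors {f, g}): φ is false.
  f (successors {a, b, d, f}): φ is true.
  g (successors {d}): φ is true.
  h (successors {b, c, f, h}): φ is true.
For instance, at a:
  At a: r is true, □r is false, so r ∨ □r is true.
    At a: □r requires r at every successor {a, b, c, d, e, g}.
      r fails at b, so □r is false at a.
Satisfying worlds: {a, c, d, f, g, h}

a, c, d, f, g, h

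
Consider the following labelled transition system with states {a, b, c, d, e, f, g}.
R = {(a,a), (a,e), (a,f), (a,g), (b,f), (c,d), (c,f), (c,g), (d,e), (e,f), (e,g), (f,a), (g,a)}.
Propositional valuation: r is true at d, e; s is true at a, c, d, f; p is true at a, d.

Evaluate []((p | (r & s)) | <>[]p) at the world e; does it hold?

No

At e: []((p | (r & s)) | <>[]p) requires (p | (r & s)) | <>[]p at every successor {f, g}.
  (p | (r & s)) | <>[]p fails at f, so []((p | (r & s)) | <>[]p) is false at e.
    At f: p | (r & s) is false, <>[]p is false, so (p | (r & s)) | <>[]p is false.
      At f: <>[]p requires []p at some successor in {a}.
        At a: []p is false.
      So <>[]p is false at f.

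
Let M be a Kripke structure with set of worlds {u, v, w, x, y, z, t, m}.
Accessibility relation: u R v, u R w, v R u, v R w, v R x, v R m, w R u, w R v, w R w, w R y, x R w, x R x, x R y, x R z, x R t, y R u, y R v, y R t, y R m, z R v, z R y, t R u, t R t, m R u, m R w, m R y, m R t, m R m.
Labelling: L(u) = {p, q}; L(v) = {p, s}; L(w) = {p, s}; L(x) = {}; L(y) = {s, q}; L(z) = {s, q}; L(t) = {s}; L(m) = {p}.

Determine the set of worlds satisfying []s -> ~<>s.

Let φ = []s -> ~<>s. Evaluate φ at each world:
  u (successors {v, w}): φ is false.
  v (successors {u, w, x, m}): φ is true.
  w (successors {u, v, w, y}): φ is true.
  x (successors {w, x, y, z, t}): φ is true.
  y (successors {u, v, t, m}): φ is true.
  z (successors {v, y}): φ is false.
  t (successors {u, t}): φ is true.
  m (successors {u, w, y, t, m}): φ is true.
For instance, at w:
  At w: []s is false, ~<>s is false, so []s -> ~<>s is true.
    At w: []s requires s at every successor {u, v, w, y}.
      s fails at u, so []s is false at w.
    At w: <>s is true, so ~<>s is false.
      At w: <>s requires s at some successor in {u, v, w, y}.
        s holds at v, so <>s is true at w.
Satisfying worlds: {v, w, x, y, t, m}

v, w, x, y, t, m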